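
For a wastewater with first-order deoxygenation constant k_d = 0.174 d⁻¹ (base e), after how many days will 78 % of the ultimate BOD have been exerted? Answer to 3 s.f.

y/L₀ = 1 − e^(−k_d t) = 0.78 ⇒ e^(−k_d t) = 0.220
t = −ln(0.220) / 0.174 = 1.514 / 0.174 = 8.702 d.

t ≈ 8.70 d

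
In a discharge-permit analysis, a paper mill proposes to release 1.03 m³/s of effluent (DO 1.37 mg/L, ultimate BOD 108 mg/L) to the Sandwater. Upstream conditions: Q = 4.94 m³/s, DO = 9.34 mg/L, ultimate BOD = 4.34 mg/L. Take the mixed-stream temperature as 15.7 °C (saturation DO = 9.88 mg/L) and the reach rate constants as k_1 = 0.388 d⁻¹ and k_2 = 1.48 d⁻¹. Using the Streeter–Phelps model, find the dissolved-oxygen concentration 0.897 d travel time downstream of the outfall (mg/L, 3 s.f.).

DO ≈ 5.89 mg/L

Mixed DO = (4.94×9.34 + 1.03×1.37)/(4.94+1.03) = 47.55/5.970 = 7.965 mg/L.
Mixed L₀ = (4.94×4.34 + 1.03×108)/(5.970) = 132.7/5.970 = 22.22 mg/L.
Initial deficit D₀ = C_s − DO₀ = 9.88 − 7.965 = 1.915 mg/L.
D(0.897) = [0.388×22.22/(1.48−0.388)](e^(−0.388×0.897) − e^(−1.48×0.897)) + 1.915 e^(−1.48×0.897)
= 7.897 × (0.7061 − 0.2651) + 1.915 × 0.2651 = 3.990 mg/L.
DO = 9.88 − 3.990 = 5.890 mg/L.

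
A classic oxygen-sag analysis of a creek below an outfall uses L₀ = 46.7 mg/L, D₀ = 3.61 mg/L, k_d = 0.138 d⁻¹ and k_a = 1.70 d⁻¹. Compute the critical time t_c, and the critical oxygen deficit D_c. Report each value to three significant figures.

t_c ≈ 0.277 d; D_c ≈ 3.65 mg/L

At the critical point dD/dt = 0, so k_d L₀ e^(−k_d t) = k_a D. Substituting D(t) from the Streeter–Phelps equation and solving for t gives
t_c = ln[(k_a/k_d)(1 − D₀(k_a−k_d)/(k_d L₀))] / (k_a−k_d).
Here k_a−k_d = 1.562 d⁻¹ and 1 − D₀(k_a−k_d)/(k_d L₀) = 1 − 3.61×1.562/(0.138×46.7) = 0.1250, so
t_c = ln(12.32 × 0.1250) / 1.562 = 0.4319 / 1.562 = 0.2765 d.
L(t_c) = L₀ e^(−k_d t_c) = 46.7 × 0.9626 = 44.95 mg/L, and at the critical point k_a D_c = k_d L, so D_c = (0.138/1.70) × 44.95 = 3.649 mg/L.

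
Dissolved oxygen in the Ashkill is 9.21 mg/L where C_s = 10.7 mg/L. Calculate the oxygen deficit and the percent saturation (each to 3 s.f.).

D ≈ 1.49 mg/L; 86.1 % saturation

D = C_s − C = 10.7 − 9.21 = 1.49 mg/L.
% saturation = 9.21/10.7 × 100 = 86.1 %.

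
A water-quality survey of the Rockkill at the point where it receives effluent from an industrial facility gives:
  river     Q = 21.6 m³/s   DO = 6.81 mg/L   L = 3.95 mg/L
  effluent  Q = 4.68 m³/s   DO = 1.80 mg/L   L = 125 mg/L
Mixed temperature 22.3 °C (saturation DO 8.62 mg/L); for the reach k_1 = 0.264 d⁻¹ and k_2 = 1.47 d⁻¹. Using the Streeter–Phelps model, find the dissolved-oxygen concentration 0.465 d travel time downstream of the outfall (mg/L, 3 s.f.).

Mixed DO = (21.6×6.81 + 4.68×1.80)/(21.6+4.68) = 155.5/26.28 = 5.918 mg/L.
Mixed L₀ = (21.6×3.95 + 4.68×125)/(26.28) = 670.3/26.28 = 25.51 mg/L.
Initial deficit D₀ = C_s − DO₀ = 8.62 − 5.918 = 2.702 mg/L.
D(0.465) = [0.264×25.51/(1.47−0.264)](e^(−0.264×0.465) − e^(−1.47×0.465)) + 2.702 e^(−1.47×0.465)
= 5.584 × (0.8845 − 0.5048) + 2.702 × 0.5048 = 3.484 mg/L.
DO = 8.62 − 3.484 = 5.136 mg/L.

DO ≈ 5.14 mg/L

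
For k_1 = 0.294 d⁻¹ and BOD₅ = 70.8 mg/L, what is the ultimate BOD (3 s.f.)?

BOD₅ = L₀(1 − e^(−5k_1)) ⇒ L₀ = BOD₅ / (1 − e^(−5×0.294))
= 70.8 / (1 − 0.2299) = 70.8 / 0.7701 = 91.94 mg/L.

L₀ ≈ 91.9 mg/L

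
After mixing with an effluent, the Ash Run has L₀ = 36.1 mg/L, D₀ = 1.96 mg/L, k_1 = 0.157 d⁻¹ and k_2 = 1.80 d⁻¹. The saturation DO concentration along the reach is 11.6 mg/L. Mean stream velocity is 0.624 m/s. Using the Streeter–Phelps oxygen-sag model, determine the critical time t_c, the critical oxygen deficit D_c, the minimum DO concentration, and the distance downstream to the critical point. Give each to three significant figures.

t_c ≈ 0.974 d; D_c ≈ 2.70 mg/L; min DO ≈ 8.90 mg/L; x_c ≈ 52.5 km

At the critical point dD/dt = 0, so k_1 L₀ e^(−k_1 t) = k_2 D. Substituting D(t) from the Streeter–Phelps equation and solving for t gives
t_c = ln[(k_2/k_1)(1 − D₀(k_2−k_1)/(k_1 L₀))] / (k_2−k_1).
Here k_2−k_1 = 1.643 d⁻¹ and 1 − D₀(k_2−k_1)/(k_1 L₀) = 1 − 1.96×1.643/(0.157×36.1) = 0.4318, so
t_c = ln(11.46 × 0.4318) / 1.643 = 1.600 / 1.643 = 0.9736 d.
L(t_c) = L₀ e^(−k_1 t_c) = 36.1 × 0.8583 = 30.98 mg/L, and at the critical point k_2 D_c = k_1 L, so D_c = (0.157/1.80) × 30.98 = 2.702 mg/L.
Minimum DO = C_s − D_c = 11.6 − 2.702 = 8.898 mg/L.
x_c = v t_c = 0.624 m/s × 0.9736 d × 86400 s/d = 52490 m ≈ 52.5 km.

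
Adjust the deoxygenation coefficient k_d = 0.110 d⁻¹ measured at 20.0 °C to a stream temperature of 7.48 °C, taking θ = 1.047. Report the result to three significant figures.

k_d(T₂) = k_d(T₁) · θ^(T₂−T₁) = 0.110 × 1.047^(7.48−20.0)
= 0.110 × 1.047^-12.5 = 0.110 × 0.5627 = 0.06190 d⁻¹.

k_d ≈ 0.0619 d⁻¹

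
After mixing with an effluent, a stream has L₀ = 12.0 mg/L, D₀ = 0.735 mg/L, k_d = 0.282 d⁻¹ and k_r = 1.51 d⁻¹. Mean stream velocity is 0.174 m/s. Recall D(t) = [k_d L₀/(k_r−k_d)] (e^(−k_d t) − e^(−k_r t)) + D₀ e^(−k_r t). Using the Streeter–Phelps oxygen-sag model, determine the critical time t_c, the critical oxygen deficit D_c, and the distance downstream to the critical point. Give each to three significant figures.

t_c ≈ 1.11 d; D_c ≈ 1.64 mg/L; x_c ≈ 16.7 km

With k_r/k_d = 5.355 and 1 − D₀(k_r−k_d)/(k_d L₀) = 0.7333,
t_c = ln(5.355 × 0.7333) / (1.51 − 0.282) = ln(3.926) / 1.228 = 1.368/1.228 = 1.114 d.
D_c = (k_d/k_r) L₀ e^(−k_d t_c) = (0.282/1.51) × 12.0 × e^(−0.282×1.114) = 0.1868 × 12.0 × 0.7305 = 1.637 mg/L.
x_c = v t_c = 0.174 m/s × 1.114 d × 86400 s/d = 16740 m ≈ 16.7 km.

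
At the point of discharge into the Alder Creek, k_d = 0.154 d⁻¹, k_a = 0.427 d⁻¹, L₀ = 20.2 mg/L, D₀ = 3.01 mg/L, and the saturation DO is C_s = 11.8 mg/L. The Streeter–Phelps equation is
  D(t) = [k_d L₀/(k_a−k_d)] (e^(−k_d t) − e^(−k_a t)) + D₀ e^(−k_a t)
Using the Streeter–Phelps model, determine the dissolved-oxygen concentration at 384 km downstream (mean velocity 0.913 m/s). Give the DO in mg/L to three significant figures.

DO ≈ 7.46 mg/L

Travel time t = x/v = 384 km / (0.913 m/s) = 384000 m / 0.913 m/s = 420600 s = 4.868 d.
k_d L₀/(k_a−k_d) = 0.154×20.2/(0.427−0.154) = 3.111/0.2730 = 11.39 mg/L.
e^(−k_d t) = e^(−0.154×4.868) = 0.4725; e^(−k_a t) = e^(−0.427×4.868) = 0.1251.
D = 11.39 × (0.4725 − 0.1251) + 3.01 × 0.1251 = 3.959 + 0.3766 = 4.335 mg/L.
DO = C_s − D = 11.8 − 4.335 = 7.465 mg/L.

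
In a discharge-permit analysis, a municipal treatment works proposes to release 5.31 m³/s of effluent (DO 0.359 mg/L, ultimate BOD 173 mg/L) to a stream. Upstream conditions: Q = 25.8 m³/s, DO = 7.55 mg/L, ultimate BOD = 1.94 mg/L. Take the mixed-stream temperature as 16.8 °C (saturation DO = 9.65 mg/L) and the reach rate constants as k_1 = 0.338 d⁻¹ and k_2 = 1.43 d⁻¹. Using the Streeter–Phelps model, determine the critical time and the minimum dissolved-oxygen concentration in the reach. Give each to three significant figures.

t_c ≈ 0.933 d; minimum DO ≈ 4.28 mg/L

Mixed DO = (25.8×7.55 + 5.31×0.359)/(25.8+5.31) = 196.7/31.11 = 6.323 mg/L.
Mixed L₀ = (25.8×1.94 + 5.31×173)/(31.11) = 968.7/31.11 = 31.14 mg/L.
Initial deficit D₀ = C_s − DO₀ = 9.65 − 6.323 = 3.327 mg/L.
t_c = (1/1.092) ln[(1.43/0.338)(1 − 3.327×1.092/(0.338×31.14))] = 0.9158 × ln(2.770) = 0.9330 d.
D_c = (0.338/1.43) × 31.14 × e^(−0.338×0.9330) = 0.2364 × 31.14 × 0.7295 = 5.369 mg/L.
Minimum DO = 9.65 − 5.369 = 4.281 mg/L.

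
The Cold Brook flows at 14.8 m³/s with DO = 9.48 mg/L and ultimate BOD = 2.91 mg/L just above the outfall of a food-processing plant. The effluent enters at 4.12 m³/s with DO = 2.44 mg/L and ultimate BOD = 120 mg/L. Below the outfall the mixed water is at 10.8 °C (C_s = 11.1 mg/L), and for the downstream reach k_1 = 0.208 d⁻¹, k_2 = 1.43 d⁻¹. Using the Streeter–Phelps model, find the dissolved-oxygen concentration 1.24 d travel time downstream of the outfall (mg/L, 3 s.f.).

DO ≈ 7.65 mg/L

Mixed DO = (14.8×9.48 + 4.12×2.44)/(14.8+4.12) = 150.4/18.92 = 7.947 mg/L.
Mixed L₀ = (14.8×2.91 + 4.12×120)/(18.92) = 537.5/18.92 = 28.41 mg/L.
Initial deficit D₀ = C_s − DO₀ = 11.1 − 7.947 = 3.153 mg/L.
D(1.24) = [0.208×28.41/(1.43−0.208)](e^(−0.208×1.24) − e^(−1.43×1.24)) + 3.153 e^(−1.43×1.24)
= 4.835 × (0.7727 − 0.1698) + 3.153 × 0.1698 = 3.450 mg/L.
DO = 11.1 − 3.450 = 7.650 mg/L.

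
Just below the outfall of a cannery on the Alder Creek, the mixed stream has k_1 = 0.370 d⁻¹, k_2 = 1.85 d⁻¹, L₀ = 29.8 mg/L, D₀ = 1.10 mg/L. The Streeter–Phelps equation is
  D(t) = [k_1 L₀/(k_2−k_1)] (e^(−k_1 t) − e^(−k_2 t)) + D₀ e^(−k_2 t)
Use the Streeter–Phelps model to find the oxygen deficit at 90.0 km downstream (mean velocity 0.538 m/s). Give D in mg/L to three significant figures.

Travel time t = x/v = 90.0 km / (0.538 m/s) = 90000 m / 0.538 m/s = 167300 s = 1.936 d.
k_1 L₀/(k_2−k_1) = 0.370×29.8/(1.85−0.370) = 11.03/1.480 = 7.450 mg/L.
e^(−k_1 t) = e^(−0.370×1.936) = 0.4885; e^(−k_2 t) = e^(−1.85×1.936) = 0.02782.
D = 7.450 × (0.4885 − 0.02782) + 1.10 × 0.02782 = 3.432 + 0.03060 = 3.463 mg/L.

D ≈ 3.46 mg/L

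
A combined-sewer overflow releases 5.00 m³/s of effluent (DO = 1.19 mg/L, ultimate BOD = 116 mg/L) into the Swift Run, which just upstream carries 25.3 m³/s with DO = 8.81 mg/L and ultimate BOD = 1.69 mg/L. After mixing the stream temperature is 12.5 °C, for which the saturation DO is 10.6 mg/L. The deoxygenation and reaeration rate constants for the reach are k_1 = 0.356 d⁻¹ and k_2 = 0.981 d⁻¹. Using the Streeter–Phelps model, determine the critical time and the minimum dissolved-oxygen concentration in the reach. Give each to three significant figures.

t_c ≈ 1.14 d; minimum DO ≈ 5.63 mg/L

Mixed DO = (25.3×8.81 + 5.00×1.19)/(25.3+5.00) = 228.8/30.30 = 7.553 mg/L.
Mixed L₀ = (25.3×1.69 + 5.00×116)/(30.30) = 622.8/30.30 = 20.55 mg/L.
Initial deficit D₀ = C_s − DO₀ = 10.6 − 7.553 = 3.047 mg/L.
t_c = (1/0.6250) ln[(0.981/0.356)(1 − 3.047×0.6250/(0.356×20.55))] = 1.600 × ln(2.038) = 1.139 d.
D_c = (0.356/0.981) × 20.55 × e^(−0.356×1.139) = 0.3629 × 20.55 × 0.6666 = 4.972 mg/L.
Minimum DO = 10.6 − 4.972 = 5.628 mg/L.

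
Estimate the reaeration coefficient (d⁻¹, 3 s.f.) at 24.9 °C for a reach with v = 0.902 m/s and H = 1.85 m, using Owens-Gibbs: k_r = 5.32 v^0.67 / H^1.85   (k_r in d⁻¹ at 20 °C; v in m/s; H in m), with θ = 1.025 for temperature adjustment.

k_r(20) = 5.32 × 0.902^0.67 / 1.85^1.85 = 5.32 × 0.9332 / 3.121 = 1.591 d⁻¹.
k_r(24.9) = 1.591 × 1.025^(24.9−20) = 1.591 × 1.129 = 1.795 d⁻¹.

k_r ≈ 1.80 d⁻¹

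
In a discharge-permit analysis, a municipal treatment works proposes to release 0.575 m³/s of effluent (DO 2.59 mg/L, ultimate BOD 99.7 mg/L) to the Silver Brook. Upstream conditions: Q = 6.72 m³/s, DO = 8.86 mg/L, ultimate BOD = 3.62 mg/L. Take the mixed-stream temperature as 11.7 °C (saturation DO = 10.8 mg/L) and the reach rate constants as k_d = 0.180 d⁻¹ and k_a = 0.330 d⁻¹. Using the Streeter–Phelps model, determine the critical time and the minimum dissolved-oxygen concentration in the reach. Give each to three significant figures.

Mixed DO = (6.72×8.86 + 0.575×2.59)/(6.72+0.575) = 61.03/7.295 = 8.366 mg/L.
Mixed L₀ = (6.72×3.62 + 0.575×99.7)/(7.295) = 81.65/7.295 = 11.19 mg/L.
Initial deficit D₀ = C_s − DO₀ = 10.8 − 8.366 = 2.434 mg/L.
t_c = (1/0.1500) ln[(0.330/0.180)(1 − 2.434×0.1500/(0.180×11.19))] = 6.667 × ln(1.501) = 2.708 d.
D_c = (0.180/0.330) × 11.19 × e^(−0.180×2.708) = 0.5455 × 11.19 × 0.6142 = 3.750 mg/L.
Minimum DO = 10.8 − 3.750 = 7.050 mg/L.

t_c ≈ 2.71 d; minimum DO ≈ 7.05 mg/L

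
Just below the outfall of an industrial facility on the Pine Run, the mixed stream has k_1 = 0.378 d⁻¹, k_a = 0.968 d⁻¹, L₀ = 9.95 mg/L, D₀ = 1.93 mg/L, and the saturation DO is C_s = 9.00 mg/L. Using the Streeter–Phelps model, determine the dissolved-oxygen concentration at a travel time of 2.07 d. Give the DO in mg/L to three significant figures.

k_1 L₀/(k_a−k_1) = 0.378×9.95/(0.968−0.378) = 3.761/0.5900 = 6.375 mg/L.
e^(−k_1 t) = e^(−0.378×2.070) = 0.4573; e^(−k_a t) = e^(−0.968×2.070) = 0.1348.
D = 6.375 × (0.4573 − 0.1348) + 1.93 × 0.1348 = 2.056 + 0.2602 = 2.316 mg/L.
DO = C_s − D = 9.00 − 2.316 = 6.684 mg/L.

DO ≈ 6.68 mg/L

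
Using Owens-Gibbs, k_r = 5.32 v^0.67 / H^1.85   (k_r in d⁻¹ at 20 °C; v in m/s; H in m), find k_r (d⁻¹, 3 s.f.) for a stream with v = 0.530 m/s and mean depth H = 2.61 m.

k_r = 5.32 × 0.530^0.67 / 2.61^1.85 = 5.32 × 0.6535 / 5.899 = 0.5894 d⁻¹.

k_r ≈ 0.589 d⁻¹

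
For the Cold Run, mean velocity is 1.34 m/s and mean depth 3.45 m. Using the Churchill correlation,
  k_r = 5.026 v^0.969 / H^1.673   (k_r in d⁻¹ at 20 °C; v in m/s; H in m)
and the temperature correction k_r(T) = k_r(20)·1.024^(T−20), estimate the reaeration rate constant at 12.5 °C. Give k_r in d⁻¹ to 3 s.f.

k_r(20) = 5.026 × 1.34^0.969 / 3.45^1.673 = 5.026 × 1.328 / 7.939 = 0.8407 d⁻¹.
k_r(12.5) = 0.8407 × 1.024^(12.5−20) = 0.8407 × 0.8370 = 0.7037 d⁻¹.

k_r ≈ 0.704 d⁻¹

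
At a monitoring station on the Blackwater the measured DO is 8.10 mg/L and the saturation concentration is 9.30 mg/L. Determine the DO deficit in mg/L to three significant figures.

D ≈ 1.20 mg/L

D = C_s − C = 9.30 − 8.10 = 1.20 mg/L.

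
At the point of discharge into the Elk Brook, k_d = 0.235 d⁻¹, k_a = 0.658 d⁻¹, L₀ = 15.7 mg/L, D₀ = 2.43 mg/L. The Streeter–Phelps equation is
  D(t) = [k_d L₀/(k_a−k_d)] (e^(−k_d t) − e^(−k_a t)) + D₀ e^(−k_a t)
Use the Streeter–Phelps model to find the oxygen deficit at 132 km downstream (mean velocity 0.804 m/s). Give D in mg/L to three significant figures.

Travel time t = x/v = 132 km / (0.804 m/s) = 132000 m / 0.804 m/s = 164200 s = 1.900 d.
k_d L₀/(k_a−k_d) = 0.235×15.7/(0.658−0.235) = 3.689/0.4230 = 8.722 mg/L.
e^(−k_d t) = e^(−0.235×1.900) = 0.6398; e^(−k_a t) = e^(−0.658×1.900) = 0.2864.
D = 8.722 × (0.6398 − 0.2864) + 2.43 × 0.2864 = 3.083 + 0.6960 = 3.779 mg/L.

D ≈ 3.78 mg/L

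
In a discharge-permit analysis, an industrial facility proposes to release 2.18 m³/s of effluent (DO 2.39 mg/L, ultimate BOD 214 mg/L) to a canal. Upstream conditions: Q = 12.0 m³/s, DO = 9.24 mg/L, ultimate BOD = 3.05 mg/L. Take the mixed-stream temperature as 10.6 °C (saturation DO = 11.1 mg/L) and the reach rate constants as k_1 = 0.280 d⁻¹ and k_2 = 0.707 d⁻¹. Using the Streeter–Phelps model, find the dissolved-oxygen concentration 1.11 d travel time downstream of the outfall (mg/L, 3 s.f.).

DO ≈ 3.33 mg/L

Mixed DO = (12.0×9.24 + 2.18×2.39)/(12.0+2.18) = 116.1/14.18 = 8.187 mg/L.
Mixed L₀ = (12.0×3.05 + 2.18×214)/(14.18) = 503.1/14.18 = 35.48 mg/L.
Initial deficit D₀ = C_s − DO₀ = 11.1 − 8.187 = 2.913 mg/L.
D(1.11) = [0.280×35.48/(0.707−0.280)](e^(−0.280×1.11) − e^(−0.707×1.11)) + 2.913 e^(−0.707×1.11)
= 23.27 × (0.7329 − 0.4562) + 2.913 × 0.4562 = 7.765 mg/L.
DO = 11.1 − 7.765 = 3.335 mg/L.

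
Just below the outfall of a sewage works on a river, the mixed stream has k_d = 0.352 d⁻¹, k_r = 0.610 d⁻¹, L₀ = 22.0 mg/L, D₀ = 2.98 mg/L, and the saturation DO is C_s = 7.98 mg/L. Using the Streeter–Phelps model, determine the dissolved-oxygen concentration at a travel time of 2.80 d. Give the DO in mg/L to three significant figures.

k_d L₀/(k_r−k_d) = 0.352×22.0/(0.610−0.352) = 7.744/0.2580 = 30.02 mg/L.
e^(−k_d t) = e^(−0.352×2.800) = 0.3732; e^(−k_r t) = e^(−0.610×2.800) = 0.1812.
D = 30.02 × (0.3732 − 0.1812) + 2.98 × 0.1812 = 5.763 + 0.5401 = 6.303 mg/L.
DO = C_s − D = 7.98 − 6.303 = 1.677 mg/L.

DO ≈ 1.68 mg/L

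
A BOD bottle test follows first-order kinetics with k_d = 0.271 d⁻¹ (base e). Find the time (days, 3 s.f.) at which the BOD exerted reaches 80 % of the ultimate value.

t ≈ 5.94 d

y/L₀ = 1 − e^(−k_d t) = 0.80 ⇒ e^(−k_d t) = 0.200
t = −ln(0.200) / 0.271 = 1.609 / 0.271 = 5.939 d.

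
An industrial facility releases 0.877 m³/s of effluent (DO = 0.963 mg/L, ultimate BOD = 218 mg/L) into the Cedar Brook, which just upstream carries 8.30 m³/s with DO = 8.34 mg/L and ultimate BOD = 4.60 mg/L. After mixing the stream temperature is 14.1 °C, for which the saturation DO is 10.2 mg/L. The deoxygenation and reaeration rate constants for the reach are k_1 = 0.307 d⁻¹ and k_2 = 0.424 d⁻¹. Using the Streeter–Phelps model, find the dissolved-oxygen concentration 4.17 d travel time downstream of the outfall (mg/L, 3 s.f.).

Mixed DO = (8.30×8.34 + 0.877×0.963)/(8.30+0.877) = 70.07/9.177 = 7.635 mg/L.
Mixed L₀ = (8.30×4.60 + 0.877×218)/(9.177) = 229.4/9.177 = 24.99 mg/L.
Initial deficit D₀ = C_s − DO₀ = 10.2 − 7.635 = 2.565 mg/L.
D(4.17) = [0.307×24.99/(0.424−0.307)](e^(−0.307×4.17) − e^(−0.424×4.17)) + 2.565 e^(−0.424×4.17)
= 65.58 × (0.2780 − 0.1707) + 2.565 × 0.1707 = 7.476 mg/L.
DO = 10.2 − 7.476 = 2.724 mg/L.

DO ≈ 2.72 mg/L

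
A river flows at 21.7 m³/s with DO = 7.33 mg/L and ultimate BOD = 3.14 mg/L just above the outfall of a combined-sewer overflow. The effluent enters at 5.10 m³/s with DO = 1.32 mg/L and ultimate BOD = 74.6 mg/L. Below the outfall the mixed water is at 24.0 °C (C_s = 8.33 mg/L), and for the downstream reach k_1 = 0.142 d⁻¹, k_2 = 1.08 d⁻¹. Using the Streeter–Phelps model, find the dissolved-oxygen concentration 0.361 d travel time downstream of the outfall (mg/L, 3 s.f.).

Mixed DO = (21.7×7.33 + 5.10×1.32)/(21.7+5.10) = 165.8/26.80 = 6.186 mg/L.
Mixed L₀ = (21.7×3.14 + 5.10×74.6)/(26.80) = 448.6/26.80 = 16.74 mg/L.
Initial deficit D₀ = C_s − DO₀ = 8.33 − 6.186 = 2.144 mg/L.
D(0.361) = [0.142×16.74/(1.08−0.142)](e^(−0.142×0.361) − e^(−1.08×0.361)) + 2.144 e^(−1.08×0.361)
= 2.534 × (0.9500 − 0.6771) + 2.144 × 0.6771 = 2.143 mg/L.
DO = 8.33 − 2.143 = 6.187 mg/L.

DO ≈ 6.19 mg/L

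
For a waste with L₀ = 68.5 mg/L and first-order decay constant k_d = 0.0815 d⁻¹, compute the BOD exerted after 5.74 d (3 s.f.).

y ≈ 25.6 mg/L

y_t = L₀(1 − e^(−k_d t)) = 68.5 × (1 − e^(−0.0815×5.74))
= 68.5 × (1 − 0.6264) = 68.5 × 0.3736 = 25.59 mg/L.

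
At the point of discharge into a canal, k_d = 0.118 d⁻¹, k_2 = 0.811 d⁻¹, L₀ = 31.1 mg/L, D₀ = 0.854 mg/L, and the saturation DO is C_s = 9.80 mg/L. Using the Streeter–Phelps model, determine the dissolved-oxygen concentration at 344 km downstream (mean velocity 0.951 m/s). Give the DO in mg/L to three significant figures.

Travel time t = x/v = 344 km / (0.951 m/s) = 344000 m / 0.951 m/s = 361700 s = 4.187 d.
k_d L₀/(k_2−k_d) = 0.118×31.1/(0.811−0.118) = 3.670/0.6930 = 5.296 mg/L.
e^(−k_d t) = e^(−0.118×4.187) = 0.6102; e^(−k_2 t) = e^(−0.811×4.187) = 0.03353.
D = 5.296 × (0.6102 − 0.03353) + 0.854 × 0.03353 = 3.054 + 0.02863 = 3.082 mg/L.
DO = C_s − D = 9.80 − 3.082 = 6.718 mg/L.

DO ≈ 6.72 mg/L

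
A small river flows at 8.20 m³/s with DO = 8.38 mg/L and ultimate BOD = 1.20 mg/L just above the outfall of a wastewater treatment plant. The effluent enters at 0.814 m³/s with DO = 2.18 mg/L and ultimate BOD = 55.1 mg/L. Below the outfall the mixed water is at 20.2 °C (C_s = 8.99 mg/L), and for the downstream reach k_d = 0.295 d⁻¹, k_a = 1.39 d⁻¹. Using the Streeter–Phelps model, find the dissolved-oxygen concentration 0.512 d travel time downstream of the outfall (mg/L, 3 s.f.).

Mixed DO = (8.20×8.38 + 0.814×2.18)/(8.20+0.814) = 70.49/9.014 = 7.820 mg/L.
Mixed L₀ = (8.20×1.20 + 0.814×55.1)/(9.014) = 54.69/9.014 = 6.067 mg/L.
Initial deficit D₀ = C_s − DO₀ = 8.99 − 7.820 = 1.170 mg/L.
D(0.512) = [0.295×6.067/(1.39−0.295)](e^(−0.295×0.512) − e^(−1.39×0.512)) + 1.170 e^(−1.39×0.512)
= 1.635 × (0.8598 − 0.4908) + 1.170 × 0.4908 = 1.177 mg/L.
DO = 8.99 − 1.177 = 7.813 mg/L.

DO ≈ 7.81 mg/L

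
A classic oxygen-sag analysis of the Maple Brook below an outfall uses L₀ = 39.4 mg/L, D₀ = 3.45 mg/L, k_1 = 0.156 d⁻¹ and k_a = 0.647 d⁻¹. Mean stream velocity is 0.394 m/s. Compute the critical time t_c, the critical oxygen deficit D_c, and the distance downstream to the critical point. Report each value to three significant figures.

t_c = [1/(k_a−k_1)] ln[(k_a/k_1)(1 − D₀(k_a−k_1)/(k_1 L₀))]
= [1/(0.647−0.156)] ln[(0.647/0.156)(1 − 3.45×0.4910/(0.156×39.4))]
= (1/0.4910) ln[4.147 × 0.7244] = 2.037 × ln(3.004) = 2.037 × 1.100 = 2.240 d.
L(t_c) = L₀ e^(−k_1 t_c) = 39.4 × 0.7050 = 27.78 mg/L, and at the critical point k_a D_c = k_1 L, so D_c = (0.156/0.647) × 27.78 = 6.698 mg/L.
x_c = v t_c = 0.394 m/s × 2.240 d × 86400 s/d = 76270 m ≈ 76.3 km.

t_c ≈ 2.24 d; D_c ≈ 6.70 mg/L; x_c ≈ 76.3 km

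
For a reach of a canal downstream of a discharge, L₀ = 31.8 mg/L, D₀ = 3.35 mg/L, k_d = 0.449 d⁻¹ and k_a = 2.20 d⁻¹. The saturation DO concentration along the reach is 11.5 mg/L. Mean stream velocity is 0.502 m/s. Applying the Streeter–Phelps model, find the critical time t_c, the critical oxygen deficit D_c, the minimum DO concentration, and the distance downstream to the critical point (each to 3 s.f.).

t_c ≈ 0.605 d; D_c ≈ 4.95 mg/L; min DO ≈ 6.55 mg/L; x_c ≈ 26.3 km

At the critical point dD/dt = 0, so k_d L₀ e^(−k_d t) = k_a D. Substituting D(t) from the Streeter–Phelps equation and solving for t gives
t_c = ln[(k_a/k_d)(1 − D₀(k_a−k_d)/(k_d L₀))] / (k_a−k_d).
Here k_a−k_d = 1.751 d⁻¹ and 1 − D₀(k_a−k_d)/(k_d L₀) = 1 − 3.35×1.751/(0.449×31.8) = 0.5892, so
t_c = ln(4.900 × 0.5892) / 1.751 = 1.060 / 1.751 = 0.6055 d.
D_c = (k_d/k_a) L₀ e^(−k_d t_c) = (0.449/2.20) × 31.8 × e^(−0.449×0.6055) = 0.2041 × 31.8 × 0.7620 = 4.945 mg/L.
Minimum DO = C_s − D_c = 11.5 − 4.945 = 6.555 mg/L.
x_c = v t_c = 0.502 m/s × 0.6055 d × 86400 s/d = 26260 m ≈ 26.3 km.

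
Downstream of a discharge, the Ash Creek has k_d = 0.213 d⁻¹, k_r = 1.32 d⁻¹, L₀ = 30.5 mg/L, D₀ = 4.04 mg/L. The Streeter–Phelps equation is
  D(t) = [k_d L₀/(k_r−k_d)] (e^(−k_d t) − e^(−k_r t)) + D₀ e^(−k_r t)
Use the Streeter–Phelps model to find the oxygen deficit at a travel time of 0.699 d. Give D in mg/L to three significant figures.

D ≈ 4.33 mg/L

k_d L₀/(k_r−k_d) = 0.213×30.5/(1.32−0.213) = 6.497/1.107 = 5.869 mg/L.
e^(−k_d t) = e^(−0.213×0.6990) = 0.8617; e^(−k_r t) = e^(−1.32×0.6990) = 0.3975.
D = 5.869 × (0.8617 − 0.3975) + 4.04 × 0.3975 = 2.724 + 1.606 = 4.330 mg/L.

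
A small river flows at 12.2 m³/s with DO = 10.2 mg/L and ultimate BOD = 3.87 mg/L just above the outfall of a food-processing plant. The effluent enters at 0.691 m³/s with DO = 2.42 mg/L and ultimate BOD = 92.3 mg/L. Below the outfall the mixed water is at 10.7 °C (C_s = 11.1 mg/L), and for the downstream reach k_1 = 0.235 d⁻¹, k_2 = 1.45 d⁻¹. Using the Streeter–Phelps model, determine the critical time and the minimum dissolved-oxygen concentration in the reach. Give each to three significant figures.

Mixed DO = (12.2×10.2 + 0.691×2.42)/(12.2+0.691) = 126.1/12.89 = 9.783 mg/L.
Mixed L₀ = (12.2×3.87 + 0.691×92.3)/(12.89) = 111.0/12.89 = 8.610 mg/L.
Initial deficit D₀ = C_s − DO₀ = 11.1 − 9.783 = 1.317 mg/L.
t_c = (1/1.215) ln[(1.45/0.235)(1 − 1.317×1.215/(0.235×8.610))] = 0.8230 × ln(1.290) = 0.2099 d.
D_c = (0.235/1.45) × 8.610 × e^(−0.235×0.2099) = 0.1621 × 8.610 × 0.9519 = 1.328 mg/L.
Minimum DO = 11.1 − 1.328 = 9.772 mg/L.

t_c ≈ 0.210 d; minimum DO ≈ 9.77 mg/L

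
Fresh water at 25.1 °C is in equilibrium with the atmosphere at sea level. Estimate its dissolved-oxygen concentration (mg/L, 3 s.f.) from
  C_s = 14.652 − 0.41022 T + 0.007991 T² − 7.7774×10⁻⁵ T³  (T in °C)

C_s = 14.652 − 0.41022×25.1 + 0.007991×25.1² − 7.7774×10⁻⁵×25.1³ = 8.160 mg/L.

C_s ≈ 8.16 mg/L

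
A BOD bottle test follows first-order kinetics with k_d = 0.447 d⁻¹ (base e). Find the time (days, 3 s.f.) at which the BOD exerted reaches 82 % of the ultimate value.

y/L₀ = 1 − e^(−k_d t) = 0.82 ⇒ e^(−k_d t) = 0.180
t = −ln(0.180) / 0.447 = 1.715 / 0.447 = 3.836 d.

t ≈ 3.84 d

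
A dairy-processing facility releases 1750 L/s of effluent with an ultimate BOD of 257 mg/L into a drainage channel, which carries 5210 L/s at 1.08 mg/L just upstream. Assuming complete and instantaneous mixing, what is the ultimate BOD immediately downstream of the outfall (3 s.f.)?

Flow-weighted mixing: C = (Q_r C_r + Q_w C_w)/(Q_r + Q_w)
= (5210×1.08 + 1750×257)/(5210 + 1750) = 455400/6960 = 65.43 mg/L.

65.4 mg/L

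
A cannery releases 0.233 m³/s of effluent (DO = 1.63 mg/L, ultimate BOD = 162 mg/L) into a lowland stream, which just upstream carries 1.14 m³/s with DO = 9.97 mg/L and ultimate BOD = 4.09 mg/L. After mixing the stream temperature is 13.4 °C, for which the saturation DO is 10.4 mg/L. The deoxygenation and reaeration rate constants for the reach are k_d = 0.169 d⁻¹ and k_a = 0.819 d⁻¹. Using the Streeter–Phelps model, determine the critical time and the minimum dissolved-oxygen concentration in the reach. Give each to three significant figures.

t_c ≈ 2.03 d; minimum DO ≈ 5.87 mg/L

Mixed DO = (1.14×9.97 + 0.233×1.63)/(1.14+0.233) = 11.75/1.373 = 8.555 mg/L.
Mixed L₀ = (1.14×4.09 + 0.233×162)/(1.373) = 42.41/1.373 = 30.89 mg/L.
Initial deficit D₀ = C_s − DO₀ = 10.4 − 8.555 = 1.845 mg/L.
t_c = (1/0.6500) ln[(0.819/0.169)(1 − 1.845×0.6500/(0.169×30.89))] = 1.538 × ln(3.733) = 2.026 d.
D_c = (0.169/0.819) × 30.89 × e^(−0.169×2.026) = 0.2063 × 30.89 × 0.7100 = 4.525 mg/L.
Minimum DO = 10.4 − 4.525 = 5.875 mg/L.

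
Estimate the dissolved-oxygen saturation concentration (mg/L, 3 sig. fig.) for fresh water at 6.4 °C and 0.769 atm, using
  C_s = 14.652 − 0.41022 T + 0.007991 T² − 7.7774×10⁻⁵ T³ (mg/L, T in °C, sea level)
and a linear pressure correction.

C_s ≈ 9.48 mg/L

At sea level: C_s = 14.652 − 0.41022×6.4 + 0.007991×6.4² − 7.7774×10⁻⁵×6.4³ = 12.33 mg/L.
Pressure correction: C_s' = 12.33 × 0.769 = 9.484 mg/L.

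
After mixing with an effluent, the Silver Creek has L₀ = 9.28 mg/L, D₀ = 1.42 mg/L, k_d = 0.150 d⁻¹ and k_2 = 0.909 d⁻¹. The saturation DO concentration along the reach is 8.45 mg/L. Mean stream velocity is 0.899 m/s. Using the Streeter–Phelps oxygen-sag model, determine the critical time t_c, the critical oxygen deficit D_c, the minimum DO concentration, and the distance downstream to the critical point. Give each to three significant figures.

t_c ≈ 0.413 d; D_c ≈ 1.44 mg/L; min DO ≈ 7.01 mg/L; x_c ≈ 32.1 km

t_c = [1/(k_2−k_d)] ln[(k_2/k_d)(1 − D₀(k_2−k_d)/(k_d L₀))]
= [1/(0.909−0.150)] ln[(0.909/0.150)(1 − 1.42×0.7590/(0.150×9.28))]
= (1/0.7590) ln[6.060 × 0.2257] = 1.318 × ln(1.368) = 1.318 × 0.3133 = 0.4128 d.
L(t_c) = L₀ e^(−k_d t_c) = 9.28 × 0.9400 = 8.723 mg/L, and at the critical point k_2 D_c = k_d L, so D_c = (0.150/0.909) × 8.723 = 1.439 mg/L.
Minimum DO = C_s − D_c = 8.45 − 1.439 = 7.011 mg/L.
x_c = v t_c = 0.899 m/s × 0.4128 d × 86400 s/d = 32060 m ≈ 32.1 km.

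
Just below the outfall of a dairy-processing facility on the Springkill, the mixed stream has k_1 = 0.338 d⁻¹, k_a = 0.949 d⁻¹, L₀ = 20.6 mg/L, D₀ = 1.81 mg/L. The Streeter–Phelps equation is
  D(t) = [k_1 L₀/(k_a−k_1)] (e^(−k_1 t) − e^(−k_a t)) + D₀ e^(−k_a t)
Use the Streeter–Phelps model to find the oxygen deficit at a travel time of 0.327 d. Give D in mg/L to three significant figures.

D ≈ 3.17 mg/L

k_1 L₀/(k_a−k_1) = 0.338×20.6/(0.949−0.338) = 6.963/0.6110 = 11.40 mg/L.
e^(−k_1 t) = e^(−0.338×0.3270) = 0.8954; e^(−k_a t) = e^(−0.949×0.3270) = 0.7332.
D = 11.40 × (0.8954 − 0.7332) + 1.81 × 0.7332 = 1.848 + 1.327 = 3.175 mg/L.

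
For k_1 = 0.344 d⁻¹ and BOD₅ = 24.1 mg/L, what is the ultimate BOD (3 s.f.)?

BOD₅ = L₀(1 − e^(−5k_1)) ⇒ L₀ = BOD₅ / (1 − e^(−5×0.344))
= 24.1 / (1 − 0.1791) = 24.1 / 0.8209 = 29.36 mg/L.

L₀ ≈ 29.4 mg/L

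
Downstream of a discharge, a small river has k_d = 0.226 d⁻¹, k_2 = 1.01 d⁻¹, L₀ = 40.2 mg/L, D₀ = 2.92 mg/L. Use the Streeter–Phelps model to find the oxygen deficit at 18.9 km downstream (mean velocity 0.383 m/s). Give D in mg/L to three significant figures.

Travel time t = x/v = 18.9 km / (0.383 m/s) = 18900 m / 0.383 m/s = 49350 s = 0.5711 d.
k_d L₀/(k_2−k_d) = 0.226×40.2/(1.01−0.226) = 9.085/0.7840 = 11.59 mg/L.
e^(−k_d t) = e^(−0.226×0.5711) = 0.8789; e^(−k_2 t) = e^(−1.01×0.5711) = 0.5617.
D = 11.59 × (0.8789 − 0.5617) + 2.92 × 0.5617 = 3.676 + 1.640 = 5.316 mg/L.

D ≈ 5.32 mg/L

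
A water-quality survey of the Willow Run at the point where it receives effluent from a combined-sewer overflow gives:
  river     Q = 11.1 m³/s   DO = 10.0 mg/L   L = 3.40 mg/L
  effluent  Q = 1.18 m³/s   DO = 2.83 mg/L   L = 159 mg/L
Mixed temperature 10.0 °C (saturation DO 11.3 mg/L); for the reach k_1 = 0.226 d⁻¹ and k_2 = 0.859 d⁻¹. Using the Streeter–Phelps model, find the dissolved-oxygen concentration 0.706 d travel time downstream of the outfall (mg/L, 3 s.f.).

Mixed DO = (11.1×10.0 + 1.18×2.83)/(11.1+1.18) = 114.3/12.28 = 9.311 mg/L.
Mixed L₀ = (11.1×3.40 + 1.18×159)/(12.28) = 225.4/12.28 = 18.35 mg/L.
Initial deficit D₀ = C_s − DO₀ = 11.3 − 9.311 = 1.989 mg/L.
D(0.706) = [0.226×18.35/(0.859−0.226)](e^(−0.226×0.706) − e^(−0.859×0.706)) + 1.989 e^(−0.859×0.706)
= 6.552 × (0.8525 − 0.5453) + 1.989 × 0.5453 = 3.098 mg/L.
DO = 11.3 − 3.098 = 8.202 mg/L.

DO ≈ 8.20 mg/L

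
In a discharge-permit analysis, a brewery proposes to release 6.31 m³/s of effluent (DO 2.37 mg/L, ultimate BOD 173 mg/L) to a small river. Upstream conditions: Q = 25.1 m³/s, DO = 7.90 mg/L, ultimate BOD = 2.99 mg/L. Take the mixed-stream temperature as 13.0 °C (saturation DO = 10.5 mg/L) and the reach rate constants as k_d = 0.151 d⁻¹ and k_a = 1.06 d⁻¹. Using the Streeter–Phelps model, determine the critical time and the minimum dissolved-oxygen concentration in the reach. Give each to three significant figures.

Mixed DO = (25.1×7.90 + 6.31×2.37)/(25.1+6.31) = 213.2/31.41 = 6.789 mg/L.
Mixed L₀ = (25.1×2.99 + 6.31×173)/(31.41) = 1167/31.41 = 37.14 mg/L.
Initial deficit D₀ = C_s − DO₀ = 10.5 − 6.789 = 3.711 mg/L.
t_c = (1/0.9090) ln[(1.06/0.151)(1 − 3.711×0.9090/(0.151×37.14))] = 1.100 × ln(2.798) = 1.132 d.
D_c = (0.151/1.06) × 37.14 × e^(−0.151×1.132) = 0.1425 × 37.14 × 0.8429 = 4.460 mg/L.
Minimum DO = 10.5 − 4.460 = 6.040 mg/L.

t_c ≈ 1.13 d; minimum DO ≈ 6.04 mg/L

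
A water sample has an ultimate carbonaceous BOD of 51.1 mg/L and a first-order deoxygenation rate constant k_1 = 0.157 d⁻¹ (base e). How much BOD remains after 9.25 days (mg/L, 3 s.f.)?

L ≈ 12.0 mg/L

L_t = L₀ e^(−k_1 t) = 51.1 × e^(−0.157×9.25) = 51.1 × 0.2340 = 11.96 mg/L.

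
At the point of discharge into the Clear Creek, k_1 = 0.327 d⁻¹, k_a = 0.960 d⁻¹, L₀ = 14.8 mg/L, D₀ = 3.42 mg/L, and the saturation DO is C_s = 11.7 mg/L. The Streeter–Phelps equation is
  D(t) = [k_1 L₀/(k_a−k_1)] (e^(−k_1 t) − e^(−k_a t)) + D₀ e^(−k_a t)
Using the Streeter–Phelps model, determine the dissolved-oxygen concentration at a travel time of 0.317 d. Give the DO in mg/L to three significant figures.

DO ≈ 7.92 mg/L

k_1 L₀/(k_a−k_1) = 0.327×14.8/(0.960−0.327) = 4.840/0.6330 = 7.645 mg/L.
e^(−k_1 t) = e^(−0.327×0.3170) = 0.9015; e^(−k_a t) = e^(−0.960×0.3170) = 0.7376.
D = 7.645 × (0.9015 − 0.7376) + 3.42 × 0.7376 = 1.253 + 2.523 = 3.776 mg/L.
DO = C_s − D = 11.7 − 3.776 = 7.924 mg/L.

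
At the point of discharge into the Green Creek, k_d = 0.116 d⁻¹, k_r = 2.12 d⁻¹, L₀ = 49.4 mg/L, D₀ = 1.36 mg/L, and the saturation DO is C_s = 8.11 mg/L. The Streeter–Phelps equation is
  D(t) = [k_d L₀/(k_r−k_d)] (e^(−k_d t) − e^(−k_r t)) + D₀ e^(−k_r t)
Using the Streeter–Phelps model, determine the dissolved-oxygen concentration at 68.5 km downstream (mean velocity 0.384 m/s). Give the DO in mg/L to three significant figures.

DO ≈ 5.88 mg/L

Travel time t = x/v = 68.5 km / (0.384 m/s) = 68500 m / 0.384 m/s = 178400 s = 2.065 d.
k_d L₀/(k_r−k_d) = 0.116×49.4/(2.12−0.116) = 5.730/2.004 = 2.859 mg/L.
e^(−k_d t) = e^(−0.116×2.065) = 0.7870; e^(−k_r t) = e^(−2.12×2.065) = 0.01256.
D = 2.859 × (0.7870 − 0.01256) + 1.36 × 0.01256 = 2.215 + 0.01708 = 2.232 mg/L.
DO = C_s − D = 8.11 − 2.232 = 5.878 mg/L.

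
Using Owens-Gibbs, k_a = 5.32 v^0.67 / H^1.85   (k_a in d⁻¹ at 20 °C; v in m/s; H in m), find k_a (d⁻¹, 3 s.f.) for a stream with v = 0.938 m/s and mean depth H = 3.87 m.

k_a = 5.32 × 0.938^0.67 / 3.87^1.85 = 5.32 × 0.9580 / 12.23 = 0.4169 d⁻¹.

k_a ≈ 0.417 d⁻¹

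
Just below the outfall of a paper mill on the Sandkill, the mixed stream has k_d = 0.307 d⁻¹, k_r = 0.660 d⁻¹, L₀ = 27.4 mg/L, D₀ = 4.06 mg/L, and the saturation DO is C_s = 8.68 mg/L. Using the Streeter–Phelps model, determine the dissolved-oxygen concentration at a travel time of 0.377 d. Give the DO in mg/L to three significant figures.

DO ≈ 2.87 mg/L

k_d L₀/(k_r−k_d) = 0.307×27.4/(0.660−0.307) = 8.412/0.3530 = 23.83 mg/L.
e^(−k_d t) = e^(−0.307×0.3770) = 0.8907; e^(−k_r t) = e^(−0.660×0.3770) = 0.7797.
D = 23.83 × (0.8907 − 0.7797) + 4.06 × 0.7797 = 2.645 + 3.166 = 5.810 mg/L.
DO = C_s − D = 8.68 − 5.810 = 2.870 mg/L.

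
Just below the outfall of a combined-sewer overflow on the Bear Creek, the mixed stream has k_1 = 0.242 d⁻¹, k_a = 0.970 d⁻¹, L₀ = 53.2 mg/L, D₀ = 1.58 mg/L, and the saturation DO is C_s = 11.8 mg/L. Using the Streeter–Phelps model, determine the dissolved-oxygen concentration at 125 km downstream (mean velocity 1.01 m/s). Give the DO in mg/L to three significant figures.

DO ≈ 3.31 mg/L

Travel time t = x/v = 125 km / (1.01 m/s) = 125000 m / 1.01 m/s = 123800 s = 1.432 d.
k_1 L₀/(k_a−k_1) = 0.242×53.2/(0.970−0.242) = 12.87/0.7280 = 17.68 mg/L.
e^(−k_1 t) = e^(−0.242×1.432) = 0.7071; e^(−k_a t) = e^(−0.970×1.432) = 0.2492.
D = 17.68 × (0.7071 − 0.2492) + 1.58 × 0.2492 = 8.097 + 0.3938 = 8.491 mg/L.
DO = C_s − D = 11.8 − 8.491 = 3.309 mg/L.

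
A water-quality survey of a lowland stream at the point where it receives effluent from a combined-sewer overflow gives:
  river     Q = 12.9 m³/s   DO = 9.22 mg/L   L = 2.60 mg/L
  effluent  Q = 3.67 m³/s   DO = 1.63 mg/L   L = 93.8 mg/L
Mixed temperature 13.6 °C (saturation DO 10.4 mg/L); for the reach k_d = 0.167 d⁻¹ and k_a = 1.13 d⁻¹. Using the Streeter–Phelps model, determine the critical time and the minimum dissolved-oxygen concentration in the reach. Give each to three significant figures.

t_c ≈ 0.650 d; minimum DO ≈ 7.38 mg/L

Mixed DO = (12.9×9.22 + 3.67×1.63)/(12.9+3.67) = 124.9/16.57 = 7.539 mg/L.
Mixed L₀ = (12.9×2.60 + 3.67×93.8)/(16.57) = 377.8/16.57 = 22.80 mg/L.
Initial deficit D₀ = C_s − DO₀ = 10.4 − 7.539 = 2.861 mg/L.
t_c = (1/0.9630) ln[(1.13/0.167)(1 − 2.861×0.9630/(0.167×22.80))] = 1.038 × ln(1.870) = 0.6500 d.
D_c = (0.167/1.13) × 22.80 × e^(−0.167×0.6500) = 0.1478 × 22.80 × 0.8971 = 3.023 mg/L.
Minimum DO = 10.4 − 3.023 = 7.377 mg/L.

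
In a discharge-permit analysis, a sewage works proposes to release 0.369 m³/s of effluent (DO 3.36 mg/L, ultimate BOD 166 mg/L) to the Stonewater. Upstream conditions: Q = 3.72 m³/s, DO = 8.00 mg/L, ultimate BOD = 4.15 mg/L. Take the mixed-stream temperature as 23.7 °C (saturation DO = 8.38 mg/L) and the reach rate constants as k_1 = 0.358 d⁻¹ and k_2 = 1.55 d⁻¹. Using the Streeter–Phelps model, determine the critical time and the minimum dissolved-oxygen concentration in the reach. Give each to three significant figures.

t_c ≈ 1.10 d; minimum DO ≈ 5.46 mg/L

Mixed DO = (3.72×8.00 + 0.369×3.36)/(3.72+0.369) = 31.00/4.089 = 7.581 mg/L.
Mixed L₀ = (3.72×4.15 + 0.369×166)/(4.089) = 76.69/4.089 = 18.76 mg/L.
Initial deficit D₀ = C_s − DO₀ = 8.38 − 7.581 = 0.7987 mg/L.
t_c = (1/1.192) ln[(1.55/0.358)(1 − 0.7987×1.192/(0.358×18.76))] = 0.8389 × ln(3.716) = 1.101 d.
D_c = (0.358/1.55) × 18.76 × e^(−0.358×1.101) = 0.2310 × 18.76 × 0.6742 = 2.921 mg/L.
Minimum DO = 8.38 − 2.921 = 5.459 mg/L.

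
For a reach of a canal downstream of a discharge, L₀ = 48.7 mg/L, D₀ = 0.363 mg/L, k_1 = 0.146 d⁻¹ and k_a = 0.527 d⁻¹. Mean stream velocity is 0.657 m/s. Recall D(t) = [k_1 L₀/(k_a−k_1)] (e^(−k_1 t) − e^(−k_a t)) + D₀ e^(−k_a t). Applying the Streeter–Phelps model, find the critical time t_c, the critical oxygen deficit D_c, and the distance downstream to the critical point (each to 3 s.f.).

With k_a/k_1 = 3.610 and 1 − D₀(k_a−k_1)/(k_1 L₀) = 0.9805,
t_c = ln(3.610 × 0.9805) / (0.527 − 0.146) = ln(3.539) / 0.3810 = 1.264/0.3810 = 3.317 d.
D_c = (k_1/k_a) L₀ e^(−k_1 t_c) = (0.146/0.527) × 48.7 × e^(−0.146×3.317) = 0.2770 × 48.7 × 0.6161 = 8.312 mg/L.
x_c = v t_c = 0.657 m/s × 3.317 d × 86400 s/d = 188300 m ≈ 188 km.

t_c ≈ 3.32 d; D_c ≈ 8.31 mg/L; x_c ≈ 188 km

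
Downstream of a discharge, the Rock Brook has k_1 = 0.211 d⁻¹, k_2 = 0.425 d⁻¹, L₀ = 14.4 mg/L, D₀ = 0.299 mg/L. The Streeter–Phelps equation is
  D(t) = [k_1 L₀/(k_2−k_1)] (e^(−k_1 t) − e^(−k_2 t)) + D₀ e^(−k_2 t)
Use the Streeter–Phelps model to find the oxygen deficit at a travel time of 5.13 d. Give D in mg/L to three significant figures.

k_1 L₀/(k_2−k_1) = 0.211×14.4/(0.425−0.211) = 3.038/0.2140 = 14.20 mg/L.
e^(−k_1 t) = e^(−0.211×5.130) = 0.3388; e^(−k_2 t) = e^(−0.425×5.130) = 0.1130.
D = 14.20 × (0.3388 − 0.1130) + 0.299 × 0.1130 = 3.205 + 0.03379 = 3.239 mg/L.

D ≈ 3.24 mg/L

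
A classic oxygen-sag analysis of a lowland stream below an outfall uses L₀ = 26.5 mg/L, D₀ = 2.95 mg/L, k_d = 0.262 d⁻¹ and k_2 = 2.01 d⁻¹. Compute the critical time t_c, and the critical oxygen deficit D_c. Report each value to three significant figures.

t_c ≈ 0.389 d; D_c ≈ 3.12 mg/L

At the critical point dD/dt = 0, so k_d L₀ e^(−k_d t) = k_2 D. Substituting D(t) from the Streeter–Phelps equation and solving for t gives
t_c = ln[(k_2/k_d)(1 − D₀(k_2−k_d)/(k_d L₀))] / (k_2−k_d).
Here k_2−k_d = 1.748 d⁻¹ and 1 − D₀(k_2−k_d)/(k_d L₀) = 1 − 2.95×1.748/(0.262×26.5) = 0.2573, so
t_c = ln(7.672 × 0.2573) / 1.748 = 0.6800 / 1.748 = 0.3890 d.
D_c = (k_d/k_2) L₀ e^(−k_d t_c) = (0.262/2.01) × 26.5 × e^(−0.262×0.3890) = 0.1303 × 26.5 × 0.9031 = 3.120 mg/L.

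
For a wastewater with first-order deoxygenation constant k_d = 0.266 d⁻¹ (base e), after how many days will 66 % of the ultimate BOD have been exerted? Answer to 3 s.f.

y/L₀ = 1 − e^(−k_d t) = 0.66 ⇒ e^(−k_d t) = 0.340
t = −ln(0.340) / 0.266 = 1.079 / 0.266 = 4.056 d.

t ≈ 4.06 d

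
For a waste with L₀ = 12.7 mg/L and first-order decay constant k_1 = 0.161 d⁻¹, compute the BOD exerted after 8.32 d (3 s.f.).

y_t = L₀(1 − e^(−k_1 t)) = 12.7 × (1 − e^(−0.161×8.32))
= 12.7 × (1 − 0.2620) = 12.7 × 0.7380 = 9.373 mg/L.

y ≈ 9.37 mg/L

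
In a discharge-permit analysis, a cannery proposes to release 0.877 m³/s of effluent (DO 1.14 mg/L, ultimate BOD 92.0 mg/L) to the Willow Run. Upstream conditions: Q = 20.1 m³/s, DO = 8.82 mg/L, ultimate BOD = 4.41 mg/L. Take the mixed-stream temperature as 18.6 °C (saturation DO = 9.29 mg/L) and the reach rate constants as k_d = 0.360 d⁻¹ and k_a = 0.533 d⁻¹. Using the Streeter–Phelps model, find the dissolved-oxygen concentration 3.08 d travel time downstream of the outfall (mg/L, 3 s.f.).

DO ≈ 6.85 mg/L

Mixed DO = (20.1×8.82 + 0.877×1.14)/(20.1+0.877) = 178.3/20.98 = 8.499 mg/L.
Mixed L₀ = (20.1×4.41 + 0.877×92.0)/(20.98) = 169.3/20.98 = 8.072 mg/L.
Initial deficit D₀ = C_s − DO₀ = 9.29 − 8.499 = 0.7911 mg/L.
D(3.08) = [0.360×8.072/(0.533−0.360)](e^(−0.360×3.08) − e^(−0.533×3.08)) + 0.7911 e^(−0.533×3.08)
= 16.80 × (0.3300 − 0.1937) + 0.7911 × 0.1937 = 2.443 mg/L.
DO = 9.29 − 2.443 = 6.847 mg/L.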